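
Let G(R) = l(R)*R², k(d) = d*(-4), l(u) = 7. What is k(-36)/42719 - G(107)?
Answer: -3423628673/42719 ≈ -80143.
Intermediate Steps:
k(d) = -4*d
G(R) = 7*R²
k(-36)/42719 - G(107) = -4*(-36)/42719 - 7*107² = 144*(1/42719) - 7*11449 = 144/42719 - 1*80143 = 144/42719 - 80143 = -3423628673/42719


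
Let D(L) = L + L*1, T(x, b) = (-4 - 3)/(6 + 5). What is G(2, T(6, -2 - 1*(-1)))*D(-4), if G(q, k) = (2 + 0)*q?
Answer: -32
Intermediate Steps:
T(x, b) = -7/11
D(L) = 2*L (D(L) = L + L = 2*L)
G(q, k) = 2*q
G(2, T(6, -2 - 1*(-1)))*D(-4) = (2*2)*(2*(-4)) = 4*(-8) = -32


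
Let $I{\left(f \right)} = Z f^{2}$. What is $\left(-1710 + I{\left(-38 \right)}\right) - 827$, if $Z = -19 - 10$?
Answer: $-44413$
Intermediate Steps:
$Z = -29$
$I{\left(f \right)} = - 29 f^{2}$
$\left(-1710 + I{\left(-38 \right)}\right) - 827 = \left(-1710 - 29 \left(-38\right)^{2}\right) - 827 = \left(-1710 - 41876\right) - 827 = -43586 - 827 = -44413$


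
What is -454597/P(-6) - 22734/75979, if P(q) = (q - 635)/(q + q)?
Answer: -414492478050/48702539 ≈ -8510.7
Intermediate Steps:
P(q) = (-635 + q)/(2*q) (P(q) = (-635 + q)/((2*q)) = (-635 + q)*(1/(2*q)) = (-635 + q)/(2*q))
-454597/P(-6) - 22734/75979 = -454597*(-12/(-635 - 6)) - 22734/75979 = -454597/((½)*(-⅙)*(-641)) - 22734*1/75979 = -454597/641/12 - 22734/75979 = -454597*12/641 - 22734/75979 = -5455164/641 - 22734/75979 = -414492478050/48702539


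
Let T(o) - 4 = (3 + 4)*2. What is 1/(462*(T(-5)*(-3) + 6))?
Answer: -1/22176 ≈ -4.5094e-5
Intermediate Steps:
T(o) = 18 (T(o) = 4 + (3 + 4)*2 = 4 + 7*2 = 4 + 14 = 18)
1/(462*(T(-5)*(-3) + 6)) = 1/(462*(18*(-3) + 6)) = 1/(462*(-54 + 6)) = (1/462)/(-48) = (1/462)*(-1/48) = -1/22176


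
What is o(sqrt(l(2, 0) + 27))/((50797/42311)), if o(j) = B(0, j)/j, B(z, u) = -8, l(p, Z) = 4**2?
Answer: -338488*sqrt(43)/2184271 ≈ -1.0162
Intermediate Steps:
l(p, Z) = 16
o(j) = -8/j
o(sqrt(l(2, 0) + 27))/((50797/42311)) = (-8/sqrt(16 + 27))/((50797/42311)) = (-8*sqrt(43)/43)/((50797*(1/42311))) = (-8*sqrt(43)/43)/(50797/42311) = -8*sqrt(43)/43*(42311/50797) = -338488*sqrt(43)/2184271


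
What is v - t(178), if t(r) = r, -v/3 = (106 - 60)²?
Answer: -6526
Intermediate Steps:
v = -6348 (v = -3*(106 - 60)² = -3*46² = -3*2116 = -6348)
v - t(178) = -6348 - 1*178 = -6348 - 178 = -6526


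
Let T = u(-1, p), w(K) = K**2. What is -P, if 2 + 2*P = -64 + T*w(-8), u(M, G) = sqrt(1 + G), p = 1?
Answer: 33 - 32*sqrt(2) ≈ -12.255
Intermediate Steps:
T = sqrt(2) (T = sqrt(1 + 1) = sqrt(2) ≈ 1.4142)
P = -33 + 32*sqrt(2) (P = -1 + (-64 + sqrt(2)*(-8)**2)/2 = -1 + (-64 + sqrt(2)*64)/2 = -1 + (-64 + 64*sqrt(2))/2 = -1 + (-32 + 32*sqrt(2)) = -33 + 32*sqrt(2) ≈ 12.255)
-P = -(-33 + 32*sqrt(2)) = 33 - 32*sqrt(2)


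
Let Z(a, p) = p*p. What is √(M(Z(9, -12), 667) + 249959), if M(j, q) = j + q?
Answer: √250770 ≈ 500.77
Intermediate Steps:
Z(a, p) = p²
√(M(Z(9, -12), 667) + 249959) = √(((-12)² + 667) + 249959) = √((144 + 667) + 249959) = √(811 + 249959) = √250770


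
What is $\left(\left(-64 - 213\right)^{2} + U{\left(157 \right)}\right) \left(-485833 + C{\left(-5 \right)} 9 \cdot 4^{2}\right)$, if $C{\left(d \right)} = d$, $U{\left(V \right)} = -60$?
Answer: $-37303531957$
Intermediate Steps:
$\left(\left(-64 - 213\right)^{2} + U{\left(157 \right)}\right) \left(-485833 + C{\left(-5 \right)} 9 \cdot 4^{2}\right) = \left(\left(-64 - 213\right)^{2} - 60\right) \left(-485833 + \left(-5\right) 9 \cdot 4^{2}\right) = \left(\left(-277\right)^{2} - 60\right) \left(-485833 - 720\right) = \left(76729 - 60\right) \left(-485833 - 720\right) = 76669 \left(-486553\right) = -37303531957$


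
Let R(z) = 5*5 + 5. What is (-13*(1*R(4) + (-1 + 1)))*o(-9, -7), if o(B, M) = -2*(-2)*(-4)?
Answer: 6240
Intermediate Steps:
o(B, M) = -16 (o(B, M) = 4*(-4) = -16)
R(z) = 30 (R(z) = 25 + 5 = 30)
(-13*(1*R(4) + (-1 + 1)))*o(-9, -7) = -13*(1*30 + (-1 + 1))*(-16) = -13*(30 + 0)*(-16) = -13*30*(-16) = -390*(-16) = 6240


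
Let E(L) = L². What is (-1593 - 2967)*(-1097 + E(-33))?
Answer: 36480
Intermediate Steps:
(-1593 - 2967)*(-1097 + E(-33)) = (-1593 - 2967)*(-1097 + (-33)²) = -4560*(-1097 + 1089) = -4560*(-8) = 36480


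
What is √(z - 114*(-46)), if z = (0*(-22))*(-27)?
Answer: 2*√1311 ≈ 72.416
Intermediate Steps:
z = 0 (z = 0*(-27) = 0)
√(z - 114*(-46)) = √(0 - 114*(-46)) = √(0 + 5244) = √5244 = 2*√1311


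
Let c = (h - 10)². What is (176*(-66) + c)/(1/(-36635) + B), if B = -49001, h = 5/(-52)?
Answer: 1140595518765/4854090023744 ≈ 0.23498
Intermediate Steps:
h = -5/52 (h = 5*(-1/52) = -5/52 ≈ -0.096154)
c = 275625/2704 (c = (-5/52 - 10)² = (-525/52)² = 275625/2704 ≈ 101.93)
(176*(-66) + c)/(1/(-36635) + B) = (176*(-66) + 275625/2704)/(1/(-36635) - 49001) = (-11616 + 275625/2704)/(-1/36635 - 49001) = -31134039/(2704*(-1795151636/36635)) = -31134039/2704*(-36635/1795151636) = 1140595518765/4854090023744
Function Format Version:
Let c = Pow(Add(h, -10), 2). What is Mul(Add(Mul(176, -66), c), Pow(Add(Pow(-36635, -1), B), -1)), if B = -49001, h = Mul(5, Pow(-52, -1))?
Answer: Rational(1140595518765, 4854090023744) ≈ 0.23498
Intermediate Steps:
h = Rational(-5, 52) (h = Mul(5, Rational(-1, 52)) = Rational(-5, 52) ≈ -0.096154)
c = Rational(275625, 2704) (c = Pow(Add(Rational(-5, 52), -10), 2) = Pow(Rational(-525, 52), 2) = Rational(275625, 2704) ≈ 101.93)
Mul(Add(Mul(176, -66), c), Pow(Add(Pow(-36635, -1), B), -1)) = Mul(Add(Mul(176, -66), Rational(275625, 2704)), Pow(Add(Pow(-36635, -1), -49001), -1)) = Mul(Add(-11616, Rational(275625, 2704)), Pow(Add(Rational(-1, 36635), -49001), -1)) = Mul(Rational(-31134039, 2704), Pow(Rational(-1795151636, 36635), -1)) = Mul(Rational(-31134039, 2704), Rational(-36635, 1795151636)) = Rational(1140595518765, 4854090023744)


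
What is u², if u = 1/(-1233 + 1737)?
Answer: 1/254016 ≈ 3.9368e-6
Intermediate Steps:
u = 1/504 ≈ 0.0019841
u² = (1/504)² = 1/254016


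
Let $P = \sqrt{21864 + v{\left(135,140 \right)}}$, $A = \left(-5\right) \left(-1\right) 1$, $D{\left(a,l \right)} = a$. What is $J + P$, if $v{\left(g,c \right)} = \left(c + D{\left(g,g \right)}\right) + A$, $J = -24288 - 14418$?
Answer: $-38706 + 8 \sqrt{346} \approx -38557.0$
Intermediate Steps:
$J = -38706$
$A = 5$ ($A = 5 \cdot 1 = 5$)
$v{\left(g,c \right)} = 5 + c + g$ ($v{\left(g,c \right)} = \left(c + g\right) + 5 = 5 + c + g$)
$P = 8 \sqrt{346}$ ($P = \sqrt{21864 + \left(5 + 140 + 135\right)} = \sqrt{21864 + 280} = \sqrt{22144} = 8 \sqrt{346} \approx 148.81$)
$J + P = -38706 + 8 \sqrt{346}$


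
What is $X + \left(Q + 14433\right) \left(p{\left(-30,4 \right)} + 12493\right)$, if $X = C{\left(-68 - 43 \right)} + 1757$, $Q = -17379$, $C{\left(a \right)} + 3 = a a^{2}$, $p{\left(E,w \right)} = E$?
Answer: $-38081875$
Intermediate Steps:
$C{\left(a \right)} = -3 + a^{3}$ ($C{\left(a \right)} = -3 + a a^{2} = -3 + a^{3}$)
$X = -1365877$ ($X = \left(-3 + \left(-68 - 43\right)^{3}\right) + 1757 = \left(-3 + \left(-111\right)^{3}\right) + 1757 = \left(-3 - 1367631\right) + 1757 = -1367634 + 1757 = -1365877$)
$X + \left(Q + 14433\right) \left(p{\left(-30,4 \right)} + 12493\right) = -1365877 + \left(-17379 + 14433\right) \left(-30 + 12493\right) = -1365877 - 36715998 = -38081875$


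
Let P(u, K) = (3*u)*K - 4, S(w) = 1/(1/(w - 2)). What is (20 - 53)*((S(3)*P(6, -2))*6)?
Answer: 7920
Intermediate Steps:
S(w) = -2 + w (S(w) = 1/(1/(-2 + w)) = -2 + w)
P(u, K) = -4 + 3*K*u (P(u, K) = 3*K*u - 4 = -4 + 3*K*u)
(20 - 53)*((S(3)*P(6, -2))*6) = (20 - 53)*(((-2 + 3)*(-4 + 3*(-2)*6))*6) = -33*1*(-4 - 36)*6 = -33*1*(-40)*6 = -(-1320)*6 = -33*(-240) = 7920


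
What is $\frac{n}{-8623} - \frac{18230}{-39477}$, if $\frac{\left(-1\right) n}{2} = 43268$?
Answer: $\frac{3573378962}{340410171} \approx 10.497$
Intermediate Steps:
$n = -86536$ ($n = \left(-2\right) 43268 = -86536$)
$\frac{n}{-8623} - \frac{18230}{-39477} = - \frac{86536}{-8623} - \frac{18230}{-39477} = \left(-86536\right) \left(- \frac{1}{8623}\right) - - \frac{18230}{39477} = \frac{86536}{8623} + \frac{18230}{39477} = \frac{3573378962}{340410171}$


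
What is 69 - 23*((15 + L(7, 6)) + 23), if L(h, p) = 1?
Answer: -828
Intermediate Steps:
69 - 23*((15 + L(7, 6)) + 23) = 69 - 23*((15 + 1) + 23) = 69 - 23*(16 + 23) = 69 - 23*39 = 69 - 897 = -828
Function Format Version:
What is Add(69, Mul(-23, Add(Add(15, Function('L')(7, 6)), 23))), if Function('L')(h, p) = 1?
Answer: -828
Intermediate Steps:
Add(69, Mul(-23, Add(Add(15, Function('L')(7, 6)), 23))) = Add(69, Mul(-23, Add(Add(15, 1), 23))) = Add(69, Mul(-23, Add(16, 23))) = Add(69, Mul(-23, 39)) = Add(69, -897) = -828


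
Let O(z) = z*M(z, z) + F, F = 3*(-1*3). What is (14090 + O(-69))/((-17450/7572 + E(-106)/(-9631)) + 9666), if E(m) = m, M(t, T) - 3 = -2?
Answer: 510919079592/352367400197 ≈ 1.4500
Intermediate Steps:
M(t, T) = 1 (M(t, T) = 3 - 2 = 1)
F = -9 (F = 3*(-3) = -9)
O(z) = -9 + z (O(z) = z*1 - 9 = z - 9 = -9 + z)
(14090 + O(-69))/((-17450/7572 + E(-106)/(-9631)) + 9666) = (14090 + (-9 - 69))/((-17450/7572 - 106/(-9631)) + 9666) = (14090 - 78)/((-17450*1/7572 - 106*(-1/9631)) + 9666) = 14012/((-8725/3786 + 106/9631) + 9666) = 14012/(-83629159/36462966 + 9666) = 14012/(352367400197/36462966) = 14012*(36462966/352367400197) = 510919079592/352367400197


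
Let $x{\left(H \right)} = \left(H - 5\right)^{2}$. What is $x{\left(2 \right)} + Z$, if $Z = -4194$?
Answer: $-4185$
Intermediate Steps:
$x{\left(H \right)} = \left(-5 + H\right)^{2}$
$x{\left(2 \right)} + Z = \left(-5 + 2\right)^{2} - 4194 = \left(-3\right)^{2} - 4194 = 9 - 4194 = -4185$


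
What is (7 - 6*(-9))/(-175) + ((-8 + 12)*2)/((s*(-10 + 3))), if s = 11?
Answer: -871/1925 ≈ -0.45247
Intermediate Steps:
(7 - 6*(-9))/(-175) + ((-8 + 12)*2)/((s*(-10 + 3))) = (7 - 6*(-9))/(-175) + ((-8 + 12)*2)/((11*(-10 + 3))) = (7 + 54)*(-1/175) + (4*2)/((11*(-7))) = 61*(-1/175) + 8/(-77) = -61/175 + 8*(-1/77) = -61/175 - 8/77 = -871/1925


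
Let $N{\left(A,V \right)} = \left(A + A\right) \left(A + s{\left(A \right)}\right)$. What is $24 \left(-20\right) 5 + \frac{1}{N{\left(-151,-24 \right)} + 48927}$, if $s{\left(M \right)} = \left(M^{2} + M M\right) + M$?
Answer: $- \frac{32716015201}{13631673} \approx -2400.0$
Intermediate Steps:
$s{\left(M \right)} = M + 2 M^{2}$ ($s{\left(M \right)} = \left(M^{2} + M^{2}\right) + M = 2 M^{2} + M = M + 2 M^{2}$)
$N{\left(A,V \right)} = 2 A \left(A + A \left(1 + 2 A\right)\right)$ ($N{\left(A,V \right)} = \left(A + A\right) \left(A + A \left(1 + 2 A\right)\right) = 2 A \left(A + A \left(1 + 2 A\right)\right)$)
$24 \left(-20\right) 5 + \frac{1}{N{\left(-151,-24 \right)} + 48927} = 24 \left(-20\right) 5 + \frac{1}{4 \left(-151\right)^{2} \left(1 - 151\right) + 48927} = \left(-480\right) 5 + \frac{1}{4 \cdot 22801 \left(-150\right) + 48927} = -2400 + \frac{1}{-13680600 + 48927} = -2400 + \frac{1}{-13631673} = -2400 - \frac{1}{13631673} = - \frac{32716015201}{13631673}$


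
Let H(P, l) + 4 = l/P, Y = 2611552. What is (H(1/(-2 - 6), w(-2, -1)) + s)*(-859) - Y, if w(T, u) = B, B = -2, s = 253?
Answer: -2839187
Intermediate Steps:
w(T, u) = -2
H(P, l) = -4 + l/P
(H(1/(-2 - 6), w(-2, -1)) + s)*(-859) - Y = ((-4 - 2/(1/(-2 - 6))) + 253)*(-859) - 1*2611552 = ((-4 - 2/(1/(-8))) + 253)*(-859) - 2611552 = ((-4 - 2/(-1/8)) + 253)*(-859) - 2611552 = ((-4 - 2*(-8)) + 253)*(-859) - 2611552 = ((-4 + 16) + 253)*(-859) - 2611552 = (12 + 253)*(-859) - 2611552 = 265*(-859) - 2611552 = -227635 - 2611552 = -2839187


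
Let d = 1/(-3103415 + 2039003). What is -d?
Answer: 1/1064412 ≈ 9.3949e-7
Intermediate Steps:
d = -1/1064412 (d = 1/(-1064412) = -1/1064412 ≈ -9.3949e-7)
-d = -1*(-1/1064412) = 1/1064412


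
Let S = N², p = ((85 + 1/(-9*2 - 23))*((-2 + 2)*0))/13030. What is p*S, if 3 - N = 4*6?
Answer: 0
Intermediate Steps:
N = -21 (N = 3 - 4*6 = 3 - 1*24 = 3 - 24 = -21)
p = 0 (p = ((85 + 1/(-18 - 23))*(0*0))*(1/13030) = ((85 + 1/(-41))*0)*(1/13030) = ((85 - 1/41)*0)*(1/13030) = ((3484/41)*0)*(1/13030) = 0*(1/13030) = 0)
S = 441 (S = (-21)² = 441)
p*S = 0*441 = 0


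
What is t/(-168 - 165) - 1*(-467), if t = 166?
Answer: 155345/333 ≈ 466.50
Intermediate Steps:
t/(-168 - 165) - 1*(-467) = 166/(-168 - 165) - 1*(-467) = 166/(-333) + 467 = 166*(-1/333) + 467 = -166/333 + 467 = 155345/333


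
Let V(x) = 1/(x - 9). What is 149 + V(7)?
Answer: 297/2 ≈ 148.50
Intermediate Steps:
V(x) = 1/(-9 + x)
149 + V(7) = 149 + 1/(-9 + 7) = 149 + 1/(-2) = 149 - ½ = 297/2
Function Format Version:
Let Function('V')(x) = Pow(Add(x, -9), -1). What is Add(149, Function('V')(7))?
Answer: Rational(297, 2) ≈ 148.50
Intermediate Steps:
Function('V')(x) = Pow(Add(-9, x), -1)
Add(149, Function('V')(7)) = Add(149, Pow(Add(-9, 7), -1)) = Add(149, Pow(-2, -1)) = Add(149, Rational(-1, 2)) = Rational(297, 2)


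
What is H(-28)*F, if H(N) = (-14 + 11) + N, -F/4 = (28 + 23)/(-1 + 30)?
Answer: 6324/29 ≈ 218.07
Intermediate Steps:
F = -204/29 (F = -4*(28 + 23)/(-1 + 30) = -204/29 ≈ -7.0345)
H(N) = -3 + N
H(-28)*F = (-3 - 28)*(-204/29) = -31*(-204/29) = 6324/29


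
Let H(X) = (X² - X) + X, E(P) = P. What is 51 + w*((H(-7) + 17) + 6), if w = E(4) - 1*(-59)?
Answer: 4587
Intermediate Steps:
H(X) = X²
w = 63 (w = 4 - 1*(-59) = 4 + 59 = 63)
51 + w*((H(-7) + 17) + 6) = 51 + 63*(((-7)² + 17) + 6) = 51 + 63*((49 + 17) + 6) = 51 + 63*(66 + 6) = 51 + 63*72 = 51 + 4536 = 4587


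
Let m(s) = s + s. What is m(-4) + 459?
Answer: 451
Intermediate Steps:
m(s) = 2*s
m(-4) + 459 = 2*(-4) + 459 = -8 + 459 = 451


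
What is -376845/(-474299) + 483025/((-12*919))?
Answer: -32134632545/747224196 ≈ -43.005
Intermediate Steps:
-376845/(-474299) + 483025/((-12*919)) = -376845*(-1/474299) + 483025/(-11028) = 53835/67757 + 483025*(-1/11028) = 53835/67757 - 483025/11028 = -32134632545/747224196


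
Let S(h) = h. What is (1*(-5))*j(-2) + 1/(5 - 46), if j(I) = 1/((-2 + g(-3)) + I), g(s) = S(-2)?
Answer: 199/246 ≈ 0.80894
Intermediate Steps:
g(s) = -2
j(I) = 1/(-4 + I) (j(I) = 1/((-2 - 2) + I) = 1/(-4 + I))
(1*(-5))*j(-2) + 1/(5 - 46) = (1*(-5))/(-4 - 2) + 1/(5 - 46) = -5/(-6) + 1/(-41) = -5*(-⅙) - 1/41 = ⅚ - 1/41 = 199/246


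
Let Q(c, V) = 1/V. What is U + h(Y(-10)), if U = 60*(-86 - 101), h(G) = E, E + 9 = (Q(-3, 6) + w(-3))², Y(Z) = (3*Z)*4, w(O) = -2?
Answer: -404123/36 ≈ -11226.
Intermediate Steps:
Y(Z) = 12*Z
E = -203/36 (E = -9 + (1/6 - 2)² = -9 + (⅙ - 2)² = -9 + (-11/6)² = -9 + 121/36 = -203/36 ≈ -5.6389)
h(G) = -203/36
U = -11220 (U = 60*(-187) = -11220)
U + h(Y(-10)) = -11220 - 203/36 = -404123/36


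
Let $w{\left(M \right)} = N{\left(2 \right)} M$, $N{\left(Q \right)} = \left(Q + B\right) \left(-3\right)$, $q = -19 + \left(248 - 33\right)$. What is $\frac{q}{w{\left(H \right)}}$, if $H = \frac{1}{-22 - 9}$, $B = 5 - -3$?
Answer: $\frac{3038}{15} \approx 202.53$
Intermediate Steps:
$B = 8$ ($B = 5 + 3 = 8$)
$H = - \frac{1}{31}$ ($H = \frac{1}{-31} = - \frac{1}{31} \approx -0.032258$)
$q = 196$ ($q = -19 + 215 = 196$)
$N{\left(Q \right)} = -24 - 3 Q$ ($N{\left(Q \right)} = \left(Q + 8\right) \left(-3\right) = \left(8 + Q\right) \left(-3\right) = -24 - 3 Q$)
$w{\left(M \right)} = - 30 M$ ($w{\left(M \right)} = \left(-24 - 6\right) M = - 30 M$)
$\frac{q}{w{\left(H \right)}} = \frac{196}{\left(-30\right) \left(- \frac{1}{31}\right)} = \frac{196}{\frac{30}{31}} = 196 \cdot \frac{31}{30} = \frac{3038}{15}$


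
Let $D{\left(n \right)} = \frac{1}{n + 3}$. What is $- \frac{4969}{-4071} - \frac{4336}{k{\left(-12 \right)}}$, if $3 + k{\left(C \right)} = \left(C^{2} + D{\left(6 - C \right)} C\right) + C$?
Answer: $- \frac{119095861}{3659829} \approx -32.541$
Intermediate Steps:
$D{\left(n \right)} = \frac{1}{3 + n}$
$k{\left(C \right)} = -3 + C + C^{2} + \frac{C}{9 - C}$ ($k{\left(C \right)} = -3 + \left(\left(C^{2} + \frac{C}{3 - \left(-6 + C\right)}\right) + C\right) = -3 + \left(\left(C^{2} + \frac{C}{9 - C}\right) + C\right) = -3 + \left(C + C^{2} + \frac{C}{9 - C}\right) = -3 + C + C^{2} + \frac{C}{9 - C}$)
$- \frac{4969}{-4071} - \frac{4336}{k{\left(-12 \right)}} = - \frac{4969}{-4071} - \frac{4336}{\frac{1}{-9 - 12} \left(\left(-1\right) \left(-12\right) + \left(-9 - 12\right) \left(-3 - 12 + \left(-12\right)^{2}\right)\right)} = \left(-4969\right) \left(- \frac{1}{4071}\right) - \frac{4336}{\frac{1}{-21} \left(12 - 21 \left(-3 - 12 + 144\right)\right)} = \frac{4969}{4071} - \frac{4336}{\left(- \frac{1}{21}\right) \left(12 - 2709\right)} = \frac{4969}{4071} - \frac{4336}{\left(- \frac{1}{21}\right) \left(-2697\right)} = \frac{4969}{4071} - \frac{4336}{\frac{899}{7}} = \frac{4969}{4071} - \frac{30352}{899} = - \frac{119095861}{3659829}$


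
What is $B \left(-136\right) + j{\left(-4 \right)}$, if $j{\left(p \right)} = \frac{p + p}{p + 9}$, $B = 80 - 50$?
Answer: $- \frac{20408}{5} \approx -4081.6$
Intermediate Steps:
$B = 30$
$j{\left(p \right)} = \frac{2 p}{9 + p}$
$B \left(-136\right) + j{\left(-4 \right)} = 30 \left(-136\right) + 2 \left(-4\right) \frac{1}{9 - 4} = -4080 + 2 \left(-4\right) \frac{1}{5} = -4080 - \frac{8}{5} = - \frac{20408}{5}$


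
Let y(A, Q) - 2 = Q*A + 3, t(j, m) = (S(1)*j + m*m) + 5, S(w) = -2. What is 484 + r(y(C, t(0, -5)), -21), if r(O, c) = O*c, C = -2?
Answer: 1639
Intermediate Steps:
t(j, m) = 5 + m² - 2*j (t(j, m) = (-2*j + m*m) + 5 = (-2*j + m²) + 5 = (m² - 2*j) + 5 = 5 + m² - 2*j)
y(A, Q) = 5 + A*Q (y(A, Q) = 2 + (Q*A + 3) = 2 + (A*Q + 3) = 2 + (3 + A*Q) = 5 + A*Q)
484 + r(y(C, t(0, -5)), -21) = 484 + (5 - 2*(5 + (-5)² - 2*0))*(-21) = 484 + (5 - 2*(5 + 25 + 0))*(-21) = 484 + (5 - 2*30)*(-21) = 484 + (5 - 60)*(-21) = 484 - 55*(-21) = 484 + 1155 = 1639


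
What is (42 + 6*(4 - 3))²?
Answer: 2304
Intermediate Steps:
(42 + 6*(4 - 3))² = (42 + 6*1)² = (42 + 6)² = 48² = 2304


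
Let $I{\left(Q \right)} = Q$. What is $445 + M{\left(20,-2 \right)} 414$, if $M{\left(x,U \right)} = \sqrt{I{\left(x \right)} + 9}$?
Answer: $445 + 414 \sqrt{29} \approx 2674.5$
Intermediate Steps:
$M{\left(x,U \right)} = \sqrt{9 + x}$ ($M{\left(x,U \right)} = \sqrt{x + 9} = \sqrt{9 + x}$)
$445 + M{\left(20,-2 \right)} 414 = 445 + \sqrt{9 + 20} \cdot 414 = 445 + \sqrt{29} \cdot 414 = 445 + 414 \sqrt{29}$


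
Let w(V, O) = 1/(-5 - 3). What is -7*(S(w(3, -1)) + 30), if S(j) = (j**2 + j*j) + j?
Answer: -6699/32 ≈ -209.34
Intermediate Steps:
w(V, O) = -1/8 (w(V, O) = 1/(-8) = -1/8)
S(j) = j + 2*j**2 (S(j) = (j**2 + j**2) + j = 2*j**2 + j = j + 2*j**2)
-7*(S(w(3, -1)) + 30) = -7*(-(1 + 2*(-1/8))/8 + 30) = -7*(-(1 - 1/4)/8 + 30) = -7*(-1/8*3/4 + 30) = -7*(-3/32 + 30) = -7*957/32 = -6699/32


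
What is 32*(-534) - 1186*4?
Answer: -21832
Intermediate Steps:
32*(-534) - 1186*4 = -17088 - 4744 = -21832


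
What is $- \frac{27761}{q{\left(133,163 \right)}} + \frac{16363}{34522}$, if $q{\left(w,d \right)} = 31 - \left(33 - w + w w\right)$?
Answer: $\frac{311416699}{151534319} \approx 2.0551$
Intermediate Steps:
$q{\left(w,d \right)} = -2 + w - w^{2}$ ($q{\left(w,d \right)} = 31 - \left(33 + w^{2} - w\right) = -2 + w - w^{2}$)
$- \frac{27761}{q{\left(133,163 \right)}} + \frac{16363}{34522} = - \frac{27761}{-2 + 133 - 133^{2}} + \frac{16363}{34522} = - \frac{27761}{-2 + 133 - 17689} + 16363 \cdot \frac{1}{34522} = - \frac{27761}{-2 + 133 - 17689} + \frac{16363}{34522} = - \frac{27761}{-17558} + \frac{16363}{34522} = \left(-27761\right) \left(- \frac{1}{17558}\right) + \frac{16363}{34522} = \frac{27761}{17558} + \frac{16363}{34522} = \frac{311416699}{151534319}$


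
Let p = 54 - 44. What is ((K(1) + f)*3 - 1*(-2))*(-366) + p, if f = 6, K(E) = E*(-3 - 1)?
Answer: -2918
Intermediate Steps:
K(E) = -4*E (K(E) = E*(-4) = -4*E)
p = 10
((K(1) + f)*3 - 1*(-2))*(-366) + p = ((-4*1 + 6)*3 - 1*(-2))*(-366) + 10 = ((-4 + 6)*3 + 2)*(-366) + 10 = (2*3 + 2)*(-366) + 10 = (6 + 2)*(-366) + 10 = 8*(-366) + 10 = -2928 + 10 = -2918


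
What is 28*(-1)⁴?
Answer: 28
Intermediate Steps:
28*(-1)⁴ = 28*1 = 28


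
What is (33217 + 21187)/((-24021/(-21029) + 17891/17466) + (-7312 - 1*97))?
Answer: -167917495224/22861129879 ≈ -7.3451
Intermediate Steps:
(33217 + 21187)/((-24021/(-21029) + 17891/17466) + (-7312 - 1*97)) = 54404/((-24021*(-1/21029) + 17891*(1/17466)) + (-7312 - 97)) = 54404/((1413/1237 + 17891/17466) - 7409) = 54404/(46810625/21605442 - 7409) = 54404/(-160027909153/21605442) = 54404*(-21605442/160027909153) = -167917495224/22861129879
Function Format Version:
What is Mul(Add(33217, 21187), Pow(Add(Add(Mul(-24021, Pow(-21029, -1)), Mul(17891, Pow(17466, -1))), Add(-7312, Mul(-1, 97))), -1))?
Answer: Rational(-167917495224, 22861129879) ≈ -7.3451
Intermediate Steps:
Mul(Add(33217, 21187), Pow(Add(Add(Mul(-24021, Pow(-21029, -1)), Mul(17891, Pow(17466, -1))), Add(-7312, Mul(-1, 97))), -1)) = Mul(54404, Pow(Add(Add(Mul(-24021, Rational(-1, 21029)), Mul(17891, Rational(1, 17466))), Add(-7312, -97)), -1)) = Mul(54404, Pow(Add(Add(Rational(1413, 1237), Rational(17891, 17466)), -7409), -1)) = Mul(54404, Pow(Add(Rational(46810625, 21605442), -7409), -1)) = Mul(54404, Pow(Rational(-160027909153, 21605442), -1)) = Mul(54404, Rational(-21605442, 160027909153)) = Rational(-167917495224, 22861129879)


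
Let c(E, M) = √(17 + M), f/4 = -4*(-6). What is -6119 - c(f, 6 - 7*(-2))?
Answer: -6119 - √37 ≈ -6125.1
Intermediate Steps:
f = 96 (f = 4*(-4*(-6)) = 4*24 = 96)
-6119 - c(f, 6 - 7*(-2)) = -6119 - √(17 + (6 - 7*(-2))) = -6119 - √(17 + (6 + 14)) = -6119 - √(17 + 20) = -6119 - √37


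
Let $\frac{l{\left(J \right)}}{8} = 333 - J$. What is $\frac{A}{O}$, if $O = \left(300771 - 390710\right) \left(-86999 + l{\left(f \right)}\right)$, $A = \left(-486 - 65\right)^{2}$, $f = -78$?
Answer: $\frac{303601}{7528883629} \approx 4.0325 \cdot 10^{-5}$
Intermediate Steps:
$l{\left(J \right)} = 2664 - 8 J$ ($l{\left(J \right)} = 8 \left(333 - J\right) = 2664 - 8 J$)
$A = 303601$ ($A = \left(-551\right)^{2} = 303601$)
$O = 7528883629$ ($O = \left(300771 - 390710\right) \left(-86999 + \left(2664 - -624\right)\right) = - 89939 \left(-86999 + \left(2664 + 624\right)\right) = - 89939 \left(-86999 + 3288\right) = \left(-89939\right) \left(-83711\right) = 7528883629$)
$\frac{A}{O} = \frac{303601}{7528883629}$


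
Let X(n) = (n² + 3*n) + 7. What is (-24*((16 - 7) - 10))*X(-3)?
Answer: 168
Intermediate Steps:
X(n) = 7 + n² + 3*n
(-24*((16 - 7) - 10))*X(-3) = (-24*((16 - 7) - 10))*(7 + (-3)² + 3*(-3)) = (-24*(9 - 10))*(7 + 9 - 9) = -24*(-1)*7 = 24*7 = 168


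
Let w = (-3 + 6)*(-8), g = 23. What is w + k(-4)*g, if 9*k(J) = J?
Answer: -308/9 ≈ -34.222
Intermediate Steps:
k(J) = J/9
w = -24 (w = 3*(-8) = -24)
w + k(-4)*g = -24 + ((1/9)*(-4))*23 = -24 - 4/9*23 = -24 - 92/9 = -308/9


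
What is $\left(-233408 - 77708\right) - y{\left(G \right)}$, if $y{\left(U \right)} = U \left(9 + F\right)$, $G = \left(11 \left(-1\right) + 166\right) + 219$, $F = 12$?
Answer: $-318970$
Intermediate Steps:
$G = 374$ ($G = \left(-11 + 166\right) + 219 = 155 + 219 = 374$)
$y{\left(U \right)} = 21 U$ ($y{\left(U \right)} = U \left(9 + 12\right) = U 21 = 21 U$)
$\left(-233408 - 77708\right) - y{\left(G \right)} = \left(-233408 - 77708\right) - 21 \cdot 374 = \left(-233408 - 77708\right) - 7854 = -311116 - 7854 = -318970$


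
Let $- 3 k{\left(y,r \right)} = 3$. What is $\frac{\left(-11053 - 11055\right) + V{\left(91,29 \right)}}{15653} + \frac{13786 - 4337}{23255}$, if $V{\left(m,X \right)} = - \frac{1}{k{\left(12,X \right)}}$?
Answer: $- \frac{366193088}{364010515} \approx -1.006$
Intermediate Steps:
$k{\left(y,r \right)} = -1$ ($k{\left(y,r \right)} = \left(- \frac{1}{3}\right) 3 = -1$)
$V{\left(m,X \right)} = 1$ ($V{\left(m,X \right)} = - \frac{1}{-1} = \left(-1\right) \left(-1\right) = 1$)
$\frac{\left(-11053 - 11055\right) + V{\left(91,29 \right)}}{15653} + \frac{13786 - 4337}{23255} = \frac{\left(-11053 - 11055\right) + 1}{15653} + \frac{13786 - 4337}{23255} = \left(-22108 + 1\right) \frac{1}{15653} + \left(13786 - 4337\right) \frac{1}{23255} = \left(-22107\right) \frac{1}{15653} + 9449 \cdot \frac{1}{23255} = - \frac{22107}{15653} + \frac{9449}{23255} = - \frac{366193088}{364010515}$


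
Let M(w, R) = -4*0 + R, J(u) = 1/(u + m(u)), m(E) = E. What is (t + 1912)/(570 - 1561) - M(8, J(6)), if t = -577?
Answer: -17011/11892 ≈ -1.4305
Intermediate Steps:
J(u) = 1/(2*u) (J(u) = 1/(u + u) = 1/(2*u))
M(w, R) = R (M(w, R) = 0 + R = R)
(t + 1912)/(570 - 1561) - M(8, J(6)) = (-577 + 1912)/(570 - 1561) - 1/(2*6) = 1335/(-991) - 1/(2*6) = 1335*(-1/991) - 1*1/12 = -1335/991 - 1/12 = -17011/11892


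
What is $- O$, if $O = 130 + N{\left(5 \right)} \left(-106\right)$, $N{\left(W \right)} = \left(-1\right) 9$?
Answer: $-1084$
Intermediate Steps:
$N{\left(W \right)} = -9$
$O = 1084$ ($O = 130 - -954 = 130 + 954 = 1084$)
$- O = \left(-1\right) 1084 = -1084$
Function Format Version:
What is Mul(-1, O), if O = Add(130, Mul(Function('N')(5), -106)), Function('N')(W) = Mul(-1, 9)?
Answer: -1084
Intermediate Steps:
Function('N')(W) = -9
O = 1084 (O = Add(130, Mul(-9, -106)) = Add(130, 954) = 1084)
Mul(-1, O) = Mul(-1, 1084) = -1084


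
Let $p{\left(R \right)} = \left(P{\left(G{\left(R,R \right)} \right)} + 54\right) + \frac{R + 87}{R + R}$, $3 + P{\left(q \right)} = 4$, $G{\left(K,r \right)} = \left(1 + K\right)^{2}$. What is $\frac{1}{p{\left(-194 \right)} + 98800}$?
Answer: $\frac{388}{38355847} \approx 1.0116 \cdot 10^{-5}$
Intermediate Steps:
$P{\left(q \right)} = 1$ ($P{\left(q \right)} = -3 + 4 = 1$)
$p{\left(R \right)} = 55 + \frac{87 + R}{2 R}$ ($p{\left(R \right)} = \left(1 + 54\right) + \frac{R + 87}{R + R} = 55 + \frac{87 + R}{2 R}$)
$\frac{1}{p{\left(-194 \right)} + 98800} = \frac{1}{\frac{3 \left(29 + 37 \left(-194\right)\right)}{2 \left(-194\right)} + 98800} = \frac{1}{\frac{3}{2} \left(- \frac{1}{194}\right) \left(29 - 7178\right) + 98800} = \frac{1}{\frac{3}{2} \left(- \frac{1}{194}\right) \left(-7149\right) + 98800} = \frac{1}{\frac{21447}{388} + 98800} = \frac{1}{\frac{38355847}{388}} = \frac{388}{38355847}$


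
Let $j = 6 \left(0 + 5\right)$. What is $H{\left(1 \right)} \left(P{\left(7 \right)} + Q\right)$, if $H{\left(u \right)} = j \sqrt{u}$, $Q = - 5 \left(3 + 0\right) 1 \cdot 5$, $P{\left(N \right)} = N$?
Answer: $-2040$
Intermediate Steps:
$Q = -75$ ($Q = \left(-5\right) 3 \cdot 1 \cdot 5 = \left(-15\right) 1 \cdot 5 = \left(-15\right) 5 = -75$)
$j = 30$ ($j = 6 \cdot 5 = 30$)
$H{\left(u \right)} = 30 \sqrt{u}$
$H{\left(1 \right)} \left(P{\left(7 \right)} + Q\right) = 30 \sqrt{1} \left(7 - 75\right) = 30 \cdot 1 \left(-68\right) = 30 \left(-68\right) = -2040$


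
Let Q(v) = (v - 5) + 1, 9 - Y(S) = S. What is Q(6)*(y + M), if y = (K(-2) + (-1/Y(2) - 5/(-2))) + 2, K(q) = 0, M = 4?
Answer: 117/7 ≈ 16.714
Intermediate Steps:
Y(S) = 9 - S
Q(v) = -4 + v (Q(v) = (-5 + v) + 1 = -4 + v)
y = 61/14 (y = (0 + (-1/(9 - 1*2) - 5/(-2))) + 2 = (0 + (-1/(9 - 2) - 5*(-1/2))) + 2 = (0 + (-1/7 + 5/2)) + 2 = (0 + 33/14) + 2 = 33/14 + 2 = 61/14 ≈ 4.3571)
Q(6)*(y + M) = (-4 + 6)*(61/14 + 4) = 2*(117/14) = 117/7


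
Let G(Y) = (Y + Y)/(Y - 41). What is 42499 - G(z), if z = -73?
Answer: 2422370/57 ≈ 42498.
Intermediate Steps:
G(Y) = 2*Y/(-41 + Y) (G(Y) = (2*Y)/(-41 + Y) = 2*Y/(-41 + Y))
42499 - G(z) = 42499 - 2*(-73)/(-41 - 73) = 42499 - 2*(-73)/(-114) = 42499 - 2*(-73)*(-1)/114 = 42499 - 1*73/57 = 42499 - 73/57 = 2422370/57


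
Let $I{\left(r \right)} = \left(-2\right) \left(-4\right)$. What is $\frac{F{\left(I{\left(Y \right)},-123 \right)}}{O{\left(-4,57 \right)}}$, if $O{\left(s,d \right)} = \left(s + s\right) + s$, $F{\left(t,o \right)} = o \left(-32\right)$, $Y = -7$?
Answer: $-328$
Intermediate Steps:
$I{\left(r \right)} = 8$
$F{\left(t,o \right)} = - 32 o$
$O{\left(s,d \right)} = 3 s$ ($O{\left(s,d \right)} = 2 s + s = 3 s$)
$\frac{F{\left(I{\left(Y \right)},-123 \right)}}{O{\left(-4,57 \right)}} = \frac{\left(-32\right) \left(-123\right)}{3 \left(-4\right)} = \frac{3936}{-12} = 3936 \left(- \frac{1}{12}\right) = -328$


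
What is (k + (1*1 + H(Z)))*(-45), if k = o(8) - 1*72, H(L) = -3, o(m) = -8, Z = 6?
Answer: 3690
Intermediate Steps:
k = -80 (k = -8 - 1*72 = -8 - 72 = -80)
(k + (1*1 + H(Z)))*(-45) = (-80 + (1*1 - 3))*(-45) = (-80 + (1 - 3))*(-45) = (-80 - 2)*(-45) = -82*(-45) = 3690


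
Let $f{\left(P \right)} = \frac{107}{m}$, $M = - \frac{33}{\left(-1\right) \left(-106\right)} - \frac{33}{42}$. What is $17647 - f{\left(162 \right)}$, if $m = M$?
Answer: $\frac{7222026}{407} \approx 17745.0$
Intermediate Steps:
$M = - \frac{407}{371}$ ($M = - \frac{33}{106} - \frac{11}{14} = - \frac{407}{371} \approx -1.097$)
$m = - \frac{407}{371} \approx -1.097$
$f{\left(P \right)} = - \frac{39697}{407}$ ($f{\left(P \right)} = \frac{107}{- \frac{407}{371}} = 107 \left(- \frac{371}{407}\right) = - \frac{39697}{407}$)
$17647 - f{\left(162 \right)} = 17647 - - \frac{39697}{407} = 17647 + \frac{39697}{407} = \frac{7222026}{407}$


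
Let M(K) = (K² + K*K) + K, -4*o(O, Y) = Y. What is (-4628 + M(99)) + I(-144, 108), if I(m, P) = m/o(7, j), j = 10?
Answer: 75653/5 ≈ 15131.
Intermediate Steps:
o(O, Y) = -Y/4
I(m, P) = -2*m/5 (I(m, P) = m/((-¼*10)) = m/(-5/2) = m*(-⅖) = -2*m/5)
M(K) = K + 2*K² (M(K) = (K² + K²) + K = 2*K² + K = K + 2*K²)
(-4628 + M(99)) + I(-144, 108) = (-4628 + 99*(1 + 2*99)) - ⅖*(-144) = (-4628 + 99*(1 + 198)) + 288/5 = (-4628 + 99*199) + 288/5 = (-4628 + 19701) + 288/5 = 15073 + 288/5 = 75653/5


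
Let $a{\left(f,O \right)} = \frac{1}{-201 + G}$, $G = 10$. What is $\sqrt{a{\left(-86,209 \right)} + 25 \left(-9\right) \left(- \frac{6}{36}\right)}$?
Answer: $\frac{\sqrt{5471386}}{382} \approx 6.1233$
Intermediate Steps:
$a{\left(f,O \right)} = - \frac{1}{191}$ ($a{\left(f,O \right)} = \frac{1}{-201 + 10} = \frac{1}{-191} = - \frac{1}{191}$)
$\sqrt{a{\left(-86,209 \right)} + 25 \left(-9\right) \left(- \frac{6}{36}\right)} = \sqrt{- \frac{1}{191} + 25 \left(-9\right) \left(- \frac{6}{36}\right)} = \sqrt{- \frac{1}{191} - 225 \left(\left(-6\right) \frac{1}{36}\right)} = \sqrt{- \frac{1}{191} - - \frac{75}{2}} = \sqrt{- \frac{1}{191} + \frac{75}{2}} = \sqrt{\frac{14323}{382}} = \frac{\sqrt{5471386}}{382}$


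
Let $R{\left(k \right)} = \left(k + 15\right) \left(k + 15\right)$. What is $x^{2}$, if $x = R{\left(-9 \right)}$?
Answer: $1296$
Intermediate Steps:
$R{\left(k \right)} = \left(15 + k\right)^{2}$ ($R{\left(k \right)} = \left(15 + k\right) \left(15 + k\right) = \left(15 + k\right)^{2}$)
$x = 36$ ($x = \left(15 - 9\right)^{2} = 6^{2} = 36$)
$x^{2} = 36^{2} = 1296$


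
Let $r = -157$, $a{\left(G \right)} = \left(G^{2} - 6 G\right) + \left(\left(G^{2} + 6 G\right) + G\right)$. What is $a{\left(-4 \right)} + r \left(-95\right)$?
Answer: $14943$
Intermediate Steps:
$a{\left(G \right)} = G + 2 G^{2}$ ($a{\left(G \right)} = \left(G^{2} - 6 G\right) + \left(G^{2} + 7 G\right) = G + 2 G^{2}$)
$a{\left(-4 \right)} + r \left(-95\right) = - 4 \left(1 + 2 \left(-4\right)\right) - -14915 = - 4 \left(1 - 8\right) + 14915 = \left(-4\right) \left(-7\right) + 14915 = 28 + 14915 = 14943$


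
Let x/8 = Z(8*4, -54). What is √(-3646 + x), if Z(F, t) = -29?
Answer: I*√3878 ≈ 62.274*I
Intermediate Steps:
x = -232 (x = 8*(-29) = -232)
√(-3646 + x) = √(-3646 - 232) = √(-3878) = I*√3878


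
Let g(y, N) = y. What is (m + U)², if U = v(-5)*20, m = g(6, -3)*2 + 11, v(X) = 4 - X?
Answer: 41209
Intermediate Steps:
m = 23 (m = 6*2 + 11 = 12 + 11 = 23)
U = 180 (U = (4 - 1*(-5))*20 = (4 + 5)*20 = 9*20 = 180)
(m + U)² = (23 + 180)² = 203² = 41209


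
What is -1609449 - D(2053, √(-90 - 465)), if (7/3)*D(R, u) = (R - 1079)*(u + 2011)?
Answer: -17142285/7 - 2922*I*√555/7 ≈ -2.4489e+6 - 9834.0*I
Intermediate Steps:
D(R, u) = 3*(-1079 + R)*(2011 + u)/7 (D(R, u) = 3*((R - 1079)*(u + 2011))/7 = 3*((-1079 + R)*(2011 + u))/7 = 3*(-1079 + R)*(2011 + u)/7)
-1609449 - D(2053, √(-90 - 465)) = -1609449 - (-6509607/7 - 3237*√(-90 - 465)/7 + (6033/7)*2053 + (3/7)*2053*√(-90 - 465)) = -1609449 - (-6509607/7 - 3237*I*√555/7 + 12385749/7 + (3/7)*2053*√(-555)) = -1609449 - (-6509607/7 - 3237*I*√555/7 + 12385749/7 + (3/7)*2053*(I*√555)) = -1609449 - (-6509607/7 - 3237*I*√555/7 + 12385749/7 + 6159*I*√555/7) = -1609449 - (5876142/7 + 2922*I*√555/7) = -1609449 + (-5876142/7 - 2922*I*√555/7) = -17142285/7 - 2922*I*√555/7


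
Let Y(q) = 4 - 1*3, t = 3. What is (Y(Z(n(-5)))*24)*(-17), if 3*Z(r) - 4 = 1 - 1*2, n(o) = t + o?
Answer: -408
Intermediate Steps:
n(o) = 3 + o
Z(r) = 1 (Z(r) = 4/3 + (1 - 1*2)/3 = 4/3 + (1 - 2)/3 = 4/3 + (⅓)*(-1) = 4/3 - ⅓ = 1)
Y(q) = 1 (Y(q) = 4 - 3 = 1)
(Y(Z(n(-5)))*24)*(-17) = (1*24)*(-17) = 24*(-17) = -408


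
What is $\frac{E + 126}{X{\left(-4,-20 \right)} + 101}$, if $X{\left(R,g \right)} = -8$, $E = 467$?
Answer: $\frac{593}{93} \approx 6.3763$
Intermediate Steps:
$\frac{E + 126}{X{\left(-4,-20 \right)} + 101} = \frac{467 + 126}{-8 + 101} = \frac{593}{93}$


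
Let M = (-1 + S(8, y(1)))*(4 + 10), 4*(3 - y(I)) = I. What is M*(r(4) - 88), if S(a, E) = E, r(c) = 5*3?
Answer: -3577/2 ≈ -1788.5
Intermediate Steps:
r(c) = 15
y(I) = 3 - I/4
M = 49/2 (M = (-1 + (3 - ¼*1))*(4 + 10) = (-1 + (3 - ¼))*14 = (-1 + 11/4)*14 = (7/4)*14 = 49/2 ≈ 24.500)
M*(r(4) - 88) = 49*(15 - 88)/2 = (49/2)*(-73) = -3577/2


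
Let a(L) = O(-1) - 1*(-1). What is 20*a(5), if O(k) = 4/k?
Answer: -60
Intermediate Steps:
a(L) = -3 (a(L) = 4/(-1) - 1*(-1) = 4*(-1) + 1 = -4 + 1 = -3)
20*a(5) = 20*(-3) = -60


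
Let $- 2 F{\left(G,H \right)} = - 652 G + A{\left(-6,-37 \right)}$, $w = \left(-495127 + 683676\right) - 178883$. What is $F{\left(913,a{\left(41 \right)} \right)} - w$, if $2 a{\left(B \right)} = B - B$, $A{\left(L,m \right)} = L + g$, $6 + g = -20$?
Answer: $287988$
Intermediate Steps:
$g = -26$ ($g = -6 - 20 = -26$)
$A{\left(L,m \right)} = -26 + L$ ($A{\left(L,m \right)} = L - 26 = -26 + L$)
$a{\left(B \right)} = 0$ ($a{\left(B \right)} = \frac{B - B}{2} = \frac{1}{2} \cdot 0 = 0$)
$w = 9666$ ($w = 188549 - 178883 = 9666$)
$F{\left(G,H \right)} = 16 + 326 G$ ($F{\left(G,H \right)} = - \frac{- 652 G - 32}{2} = - \frac{-32 - 652 G}{2} = 16 + 326 G$)
$F{\left(913,a{\left(41 \right)} \right)} - w = \left(16 + 326 \cdot 913\right) - 9666 = \left(16 + 297638\right) - 9666 = 297654 - 9666 = 287988$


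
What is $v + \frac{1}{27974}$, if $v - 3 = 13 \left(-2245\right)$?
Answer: $- \frac{816337267}{27974} \approx -29182.0$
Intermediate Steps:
$v = -29182$ ($v = 3 + 13 \left(-2245\right) = 3 - 29185 = -29182$)
$v + \frac{1}{27974} = -29182 + \frac{1}{27974} = - \frac{816337267}{27974}$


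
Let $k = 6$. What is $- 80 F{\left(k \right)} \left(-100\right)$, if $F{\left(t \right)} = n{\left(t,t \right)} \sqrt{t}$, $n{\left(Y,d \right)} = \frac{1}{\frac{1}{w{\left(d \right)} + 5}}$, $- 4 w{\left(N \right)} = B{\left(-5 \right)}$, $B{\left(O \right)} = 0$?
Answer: $40000 \sqrt{6} \approx 97980.0$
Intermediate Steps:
$w{\left(N \right)} = 0$ ($w{\left(N \right)} = \left(- \frac{1}{4}\right) 0 = 0$)
$n{\left(Y,d \right)} = 5$ ($n{\left(Y,d \right)} = \frac{1}{\frac{1}{0 + 5}} = \frac{1}{\frac{1}{5}} = 5$)
$F{\left(t \right)} = 5 \sqrt{t}$
$- 80 F{\left(k \right)} \left(-100\right) = - 80 \cdot 5 \sqrt{6} \left(-100\right) = - 400 \sqrt{6} \left(-100\right) = 40000 \sqrt{6}$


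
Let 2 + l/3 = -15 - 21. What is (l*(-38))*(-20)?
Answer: -86640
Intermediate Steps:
l = -114 (l = -6 + 3*(-15 - 21) = -6 + 3*(-36) = -6 - 108 = -114)
(l*(-38))*(-20) = -114*(-38)*(-20) = 4332*(-20) = -86640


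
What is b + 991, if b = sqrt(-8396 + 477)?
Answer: 991 + I*sqrt(7919) ≈ 991.0 + 88.989*I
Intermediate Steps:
b = I*sqrt(7919) (b = sqrt(-7919) = I*sqrt(7919) ≈ 88.989*I)
b + 991 = I*sqrt(7919) + 991 = 991 + I*sqrt(7919)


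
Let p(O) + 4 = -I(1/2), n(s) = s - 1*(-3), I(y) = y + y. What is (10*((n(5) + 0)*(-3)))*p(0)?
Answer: 1200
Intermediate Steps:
I(y) = 2*y
n(s) = 3 + s (n(s) = s + 3 = 3 + s)
p(O) = -5 (p(O) = -4 - 2/2 = -4 - 1*1 = -4 - 1 = -5)
(10*((n(5) + 0)*(-3)))*p(0) = (10*(((3 + 5) + 0)*(-3)))*(-5) = (10*((8 + 0)*(-3)))*(-5) = (10*(8*(-3)))*(-5) = (10*(-24))*(-5) = -240*(-5) = 1200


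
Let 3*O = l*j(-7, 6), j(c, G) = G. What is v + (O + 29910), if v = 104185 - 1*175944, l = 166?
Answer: -41517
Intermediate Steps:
O = 332 (O = (166*6)/3 = (1/3)*996 = 332)
v = -71759 (v = 104185 - 175944 = -71759)
v + (O + 29910) = -71759 + (332 + 29910) = -71759 + 30242 = -41517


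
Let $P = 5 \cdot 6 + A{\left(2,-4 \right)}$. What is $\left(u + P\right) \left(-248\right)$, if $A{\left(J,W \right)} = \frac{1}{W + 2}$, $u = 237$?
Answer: $-66092$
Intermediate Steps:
$A{\left(J,W \right)} = \frac{1}{2 + W}$
$P = \frac{59}{2}$ ($P = 5 \cdot 6 + \frac{1}{2 - 4} = 30 + \frac{1}{-2} = 30 - \frac{1}{2} = \frac{59}{2} \approx 29.5$)
$\left(u + P\right) \left(-248\right) = \left(237 + \frac{59}{2}\right) \left(-248\right) = \frac{533}{2} \left(-248\right) = -66092$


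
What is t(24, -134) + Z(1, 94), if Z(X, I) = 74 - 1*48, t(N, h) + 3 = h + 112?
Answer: 1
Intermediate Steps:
t(N, h) = 109 + h (t(N, h) = -3 + (h + 112) = -3 + (112 + h) = 109 + h)
Z(X, I) = 26 (Z(X, I) = 74 - 48 = 26)
t(24, -134) + Z(1, 94) = (109 - 134) + 26 = -25 + 26 = 1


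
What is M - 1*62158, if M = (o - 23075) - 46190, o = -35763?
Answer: -167186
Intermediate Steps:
M = -105028 (M = (-35763 - 23075) - 46190 = -58838 - 46190 = -105028)
M - 1*62158 = -105028 - 1*62158 = -105028 - 62158 = -167186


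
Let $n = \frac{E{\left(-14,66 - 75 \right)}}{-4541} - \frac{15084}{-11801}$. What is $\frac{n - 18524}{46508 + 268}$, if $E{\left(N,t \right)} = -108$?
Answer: $- \frac{248150164433}{626662059654} \approx -0.39599$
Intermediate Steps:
$n = \frac{69770952}{53588341}$ ($n = - \frac{108}{-4541} - \frac{15084}{-11801} = \left(-108\right) \left(- \frac{1}{4541}\right) - - \frac{15084}{11801} = \frac{108}{4541} + \frac{15084}{11801} = \frac{69770952}{53588341} \approx 1.302$)
$\frac{n - 18524}{46508 + 268} = \frac{\frac{69770952}{53588341} - 18524}{46508 + 268} = - \frac{992600657732}{53588341 \cdot 46776} = \left(- \frac{992600657732}{53588341}\right) \frac{1}{46776} = - \frac{248150164433}{626662059654}$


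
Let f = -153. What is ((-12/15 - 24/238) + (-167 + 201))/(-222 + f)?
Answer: -19694/223125 ≈ -0.088264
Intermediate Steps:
((-12/15 - 24/238) + (-167 + 201))/(-222 + f) = ((-12/15 - 24/238) + (-167 + 201))/(-222 - 153) = ((-12*1/15 - 24*1/238) + 34)/(-375) = ((-⅘ - 12/119) + 34)*(-1/375) = (-536/595 + 34)*(-1/375) = (19694/595)*(-1/375) = -19694/223125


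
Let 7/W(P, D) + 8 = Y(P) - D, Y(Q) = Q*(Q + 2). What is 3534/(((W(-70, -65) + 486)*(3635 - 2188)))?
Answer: 17023278/3387526843 ≈ 0.0050253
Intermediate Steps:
Y(Q) = Q*(2 + Q)
W(P, D) = 7/(-8 - D + P*(2 + P)) (W(P, D) = 7/(-8 + (P*(2 + P) - D)) = 7/(-8 + (-D + P*(2 + P))) = 7/(-8 - D + P*(2 + P)))
3534/(((W(-70, -65) + 486)*(3635 - 2188))) = 3534/(((-7/(8 - 65 - 1*(-70)*(2 - 70)) + 486)*(3635 - 2188))) = 3534/(((-7/(8 - 65 - 1*(-70)*(-68)) + 486)*1447)) = 3534/(((-7/(8 - 65 - 4760) + 486)*1447)) = 3534/(((-7/(-4817) + 486)*1447)) = 3534/(((-7*(-1/4817) + 486)*1447)) = 3534/(((7/4817 + 486)*1447)) = 3534/(((2341069/4817)*1447)) = 3534/(3387526843/4817) = 3534*(4817/3387526843) = 17023278/3387526843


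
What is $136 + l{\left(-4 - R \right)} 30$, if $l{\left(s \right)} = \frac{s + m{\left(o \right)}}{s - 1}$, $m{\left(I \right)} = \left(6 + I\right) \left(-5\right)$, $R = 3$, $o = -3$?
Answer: $\frac{437}{2} \approx 218.5$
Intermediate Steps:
$m{\left(I \right)} = -30 - 5 I$
$l{\left(s \right)} = \frac{-15 + s}{-1 + s}$ ($l{\left(s \right)} = \frac{s - 15}{s - 1} = \frac{s + \left(-30 + 15\right)}{-1 + s} = \frac{s - 15}{-1 + s} = \frac{-15 + s}{-1 + s}$)
$136 + l{\left(-4 - R \right)} 30 = 136 + \frac{-15 - 7}{-1 - 7} \cdot 30 = 136 + \frac{1}{-8} \left(-22\right) 30 = 136 + \left(- \frac{1}{8}\right) \left(-22\right) 30 = 136 + \frac{11}{4} \cdot 30 = 136 + \frac{165}{2} = \frac{437}{2}$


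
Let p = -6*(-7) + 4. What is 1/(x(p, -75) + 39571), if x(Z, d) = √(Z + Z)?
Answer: 39571/1565863949 - 2*√23/1565863949 ≈ 2.5265e-5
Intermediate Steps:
p = 46 (p = 42 + 4 = 46)
x(Z, d) = √2*√Z (x(Z, d) = √(2*Z) = √2*√Z)
1/(x(p, -75) + 39571) = 1/(√2*√46 + 39571) = 1/(2*√23 + 39571) = 1/(39571 + 2*√23)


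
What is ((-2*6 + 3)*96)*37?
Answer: -31968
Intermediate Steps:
((-2*6 + 3)*96)*37 = ((-12 + 3)*96)*37 = -9*96*37 = -864*37 = -31968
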